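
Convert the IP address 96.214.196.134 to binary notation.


96 = 01100000
214 = 11010110
196 = 11000100
134 = 10000110
Binary: 01100000.11010110.11000100.10000110


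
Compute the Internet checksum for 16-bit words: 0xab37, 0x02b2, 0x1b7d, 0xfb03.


Sum all words (with carry folding):
+ 0xab37 = 0xab37
+ 0x02b2 = 0xade9
+ 0x1b7d = 0xc966
+ 0xfb03 = 0xc46a
One's complement: ~0xc46a
Checksum = 0x3b95


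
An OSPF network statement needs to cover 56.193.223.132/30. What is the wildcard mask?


Subnet mask: 255.255.255.252
Wildcard = 255.255.255.255 - subnet mask
255 - 255 = 0
255 - 255 = 0
255 - 255 = 0
255 - 252 = 3
Wildcard: 0.0.0.3


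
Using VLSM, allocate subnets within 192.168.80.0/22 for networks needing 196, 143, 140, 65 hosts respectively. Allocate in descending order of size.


196 hosts -> /24 (254 usable): 192.168.80.0/24
143 hosts -> /24 (254 usable): 192.168.81.0/24
140 hosts -> /24 (254 usable): 192.168.82.0/24
65 hosts -> /25 (126 usable): 192.168.83.0/25
Allocation: 192.168.80.0/24 (196 hosts, 254 usable); 192.168.81.0/24 (143 hosts, 254 usable); 192.168.82.0/24 (140 hosts, 254 usable); 192.168.83.0/25 (65 hosts, 126 usable)


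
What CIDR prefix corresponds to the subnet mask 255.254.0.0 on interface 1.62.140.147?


Binary: 11111111.11111110.00000000.00000000
Count leading 1s
Prefix: /15


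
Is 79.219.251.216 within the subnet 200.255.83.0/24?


Subnet network: 200.255.83.0
Test IP AND mask: 79.219.251.0
No, 79.219.251.216 is not in 200.255.83.0/24


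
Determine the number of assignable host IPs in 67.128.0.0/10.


Host bits = 32 - 10 = 22
Total addresses = 2^22 = 4194304
Usable = total - 2 (network and broadcast)
Usable hosts: 4194302


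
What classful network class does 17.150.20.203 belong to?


First octet: 17
Binary: 00010001
0xxxxxxx -> Class A (1-126)
Class A, default mask 255.0.0.0 (/8)


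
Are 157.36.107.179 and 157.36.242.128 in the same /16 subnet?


Mask: 255.255.0.0
157.36.107.179 AND mask = 157.36.0.0
157.36.242.128 AND mask = 157.36.0.0
Yes, same subnet (157.36.0.0)


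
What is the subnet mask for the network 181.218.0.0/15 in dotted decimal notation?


/15 means 15 network bits, 17 host bits
Binary: 11111111111111100000000000000000
Mask: 255.254.0.0


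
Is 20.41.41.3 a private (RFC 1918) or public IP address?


RFC 1918 private ranges:
  10.0.0.0/8 (10.0.0.0 - 10.255.255.255)
  172.16.0.0/12 (172.16.0.0 - 172.31.255.255)
  192.168.0.0/16 (192.168.0.0 - 192.168.255.255)
Public (not in any RFC 1918 range)


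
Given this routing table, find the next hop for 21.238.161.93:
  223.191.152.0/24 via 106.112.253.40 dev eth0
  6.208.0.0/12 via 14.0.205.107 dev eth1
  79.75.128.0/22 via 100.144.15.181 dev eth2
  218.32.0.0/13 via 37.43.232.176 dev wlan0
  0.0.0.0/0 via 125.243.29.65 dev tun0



Longest prefix match for 21.238.161.93:
  /24 223.191.152.0: no
  /12 6.208.0.0: no
  /22 79.75.128.0: no
  /13 218.32.0.0: no
  /0 0.0.0.0: MATCH
Selected: next-hop 125.243.29.65 via tun0 (matched /0)


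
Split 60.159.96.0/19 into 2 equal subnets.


New prefix = 19 + 1 = 20
Each subnet has 4096 addresses
  60.159.96.0/20
  60.159.112.0/20
Subnets: 60.159.96.0/20, 60.159.112.0/20


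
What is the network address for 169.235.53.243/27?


IP:   10101001.11101011.00110101.11110011
Mask: 11111111.11111111.11111111.11100000
AND operation:
Net:  10101001.11101011.00110101.11100000
Network: 169.235.53.224/27


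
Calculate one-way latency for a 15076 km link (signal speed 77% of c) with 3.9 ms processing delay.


Speed = 0.77 * 3e5 km/s = 231000 km/s
Propagation delay = 15076 / 231000 = 0.0653 s = 65.2641 ms
Processing delay = 3.9 ms
Total one-way latency = 69.1641 ms


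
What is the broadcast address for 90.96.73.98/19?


Network: 90.96.64.0/19
Host bits = 13
Set all host bits to 1:
Broadcast: 90.96.95.255


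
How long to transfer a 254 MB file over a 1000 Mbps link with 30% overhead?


Effective throughput = 1000 * (1 - 30/100) = 700 Mbps
File size in Mb = 254 * 8 = 2032 Mb
Time = 2032 / 700
Time = 2.9029 seconds


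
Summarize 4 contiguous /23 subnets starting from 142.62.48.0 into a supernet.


Original prefix: /23
Number of subnets: 4 = 2^2
New prefix = 23 - 2 = 21
Supernet: 142.62.48.0/21


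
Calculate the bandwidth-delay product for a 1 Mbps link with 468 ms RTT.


BDP = bandwidth * RTT
= 1 Mbps * 468 ms
= 1 * 1e6 * 468 / 1000 bits
= 468000 bits
= 58500 bytes
= 57.1289 KB
BDP = 468000 bits (58500 bytes)


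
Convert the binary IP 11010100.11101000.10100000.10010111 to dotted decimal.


11010100 = 212
11101000 = 232
10100000 = 160
10010111 = 151
IP: 212.232.160.151


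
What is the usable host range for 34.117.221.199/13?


Network: 34.112.0.0
Broadcast: 34.119.255.255
First usable = network + 1
Last usable = broadcast - 1
Range: 34.112.0.1 to 34.119.255.254


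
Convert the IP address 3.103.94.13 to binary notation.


3 = 00000011
103 = 01100111
94 = 01011110
13 = 00001101
Binary: 00000011.01100111.01011110.00001101


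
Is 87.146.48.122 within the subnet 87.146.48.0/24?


Subnet network: 87.146.48.0
Test IP AND mask: 87.146.48.0
Yes, 87.146.48.122 is in 87.146.48.0/24


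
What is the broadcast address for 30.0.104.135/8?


Network: 30.0.0.0/8
Host bits = 24
Set all host bits to 1:
Broadcast: 30.255.255.255


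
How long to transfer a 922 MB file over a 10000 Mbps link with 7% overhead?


Effective throughput = 10000 * (1 - 7/100) = 9300 Mbps
File size in Mb = 922 * 8 = 7376 Mb
Time = 7376 / 9300
Time = 0.7931 seconds


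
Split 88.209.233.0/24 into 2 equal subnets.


New prefix = 24 + 1 = 25
Each subnet has 128 addresses
  88.209.233.0/25
  88.209.233.128/25
Subnets: 88.209.233.0/25, 88.209.233.128/25


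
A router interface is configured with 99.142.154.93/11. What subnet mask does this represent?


/11 means 11 network bits, 21 host bits
Binary: 11111111111000000000000000000000
Mask: 255.224.0.0


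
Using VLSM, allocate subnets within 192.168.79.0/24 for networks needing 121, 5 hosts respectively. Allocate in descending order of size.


121 hosts -> /25 (126 usable): 192.168.79.0/25
5 hosts -> /29 (6 usable): 192.168.79.128/29
Allocation: 192.168.79.0/25 (121 hosts, 126 usable); 192.168.79.128/29 (5 hosts, 6 usable)


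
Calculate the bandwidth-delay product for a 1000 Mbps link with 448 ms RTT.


BDP = bandwidth * RTT
= 1000 Mbps * 448 ms
= 1000 * 1e6 * 448 / 1000 bits
= 448000000 bits
= 56000000 bytes
= 54687.5 KB
BDP = 448000000 bits (56000000 bytes)


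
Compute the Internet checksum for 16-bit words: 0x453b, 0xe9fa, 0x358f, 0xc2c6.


Sum all words (with carry folding):
+ 0x453b = 0x453b
+ 0xe9fa = 0x2f36
+ 0x358f = 0x64c5
+ 0xc2c6 = 0x278c
One's complement: ~0x278c
Checksum = 0xd873


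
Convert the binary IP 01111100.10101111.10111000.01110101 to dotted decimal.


01111100 = 124
10101111 = 175
10111000 = 184
01110101 = 117
IP: 124.175.184.117


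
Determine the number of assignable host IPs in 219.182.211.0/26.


Host bits = 32 - 26 = 6
Total addresses = 2^6 = 64
Usable = total - 2 (network and broadcast)
Usable hosts: 62


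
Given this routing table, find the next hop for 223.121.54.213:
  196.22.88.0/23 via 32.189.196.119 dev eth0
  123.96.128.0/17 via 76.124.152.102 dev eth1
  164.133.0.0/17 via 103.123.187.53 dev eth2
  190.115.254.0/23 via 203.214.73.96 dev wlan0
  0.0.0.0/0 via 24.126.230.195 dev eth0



Longest prefix match for 223.121.54.213:
  /23 196.22.88.0: no
  /17 123.96.128.0: no
  /17 164.133.0.0: no
  /23 190.115.254.0: no
  /0 0.0.0.0: MATCH
Selected: next-hop 24.126.230.195 via eth0 (matched /0)


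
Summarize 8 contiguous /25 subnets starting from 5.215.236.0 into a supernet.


Original prefix: /25
Number of subnets: 8 = 2^3
New prefix = 25 - 3 = 22
Supernet: 5.215.236.0/22


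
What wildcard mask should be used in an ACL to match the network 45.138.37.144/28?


Subnet mask: 255.255.255.240
Wildcard = 255.255.255.255 - subnet mask
255 - 255 = 0
255 - 255 = 0
255 - 255 = 0
255 - 240 = 15
Wildcard: 0.0.0.15


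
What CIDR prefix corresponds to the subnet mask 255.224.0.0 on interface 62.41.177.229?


Binary: 11111111.11100000.00000000.00000000
Count leading 1s
Prefix: /11


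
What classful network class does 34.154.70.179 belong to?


First octet: 34
Binary: 00100010
0xxxxxxx -> Class A (1-126)
Class A, default mask 255.0.0.0 (/8)


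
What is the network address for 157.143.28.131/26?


IP:   10011101.10001111.00011100.10000011
Mask: 11111111.11111111.11111111.11000000
AND operation:
Net:  10011101.10001111.00011100.10000000
Network: 157.143.28.128/26


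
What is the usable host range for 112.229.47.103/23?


Network: 112.229.46.0
Broadcast: 112.229.47.255
First usable = network + 1
Last usable = broadcast - 1
Range: 112.229.46.1 to 112.229.47.254


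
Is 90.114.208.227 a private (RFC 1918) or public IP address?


RFC 1918 private ranges:
  10.0.0.0/8 (10.0.0.0 - 10.255.255.255)
  172.16.0.0/12 (172.16.0.0 - 172.31.255.255)
  192.168.0.0/16 (192.168.0.0 - 192.168.255.255)
Public (not in any RFC 1918 range)


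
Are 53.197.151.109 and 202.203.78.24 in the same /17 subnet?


Mask: 255.255.128.0
53.197.151.109 AND mask = 53.197.128.0
202.203.78.24 AND mask = 202.203.0.0
No, different subnets (53.197.128.0 vs 202.203.0.0)


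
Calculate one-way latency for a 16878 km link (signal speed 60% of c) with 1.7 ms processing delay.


Speed = 0.6 * 3e5 km/s = 180000 km/s
Propagation delay = 16878 / 180000 = 0.0938 s = 93.7667 ms
Processing delay = 1.7 ms
Total one-way latency = 95.4667 ms


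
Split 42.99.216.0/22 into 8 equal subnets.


New prefix = 22 + 3 = 25
Each subnet has 128 addresses
  42.99.216.0/25
  42.99.216.128/25
  42.99.217.0/25
  42.99.217.128/25
  42.99.218.0/25
  42.99.218.128/25
  42.99.219.0/25
  42.99.219.128/25
Subnets: 42.99.216.0/25, 42.99.216.128/25, 42.99.217.0/25, 42.99.217.128/25, 42.99.218.0/25, 42.99.218.128/25, 42.99.219.0/25, 42.99.219.128/25


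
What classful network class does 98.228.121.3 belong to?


First octet: 98
Binary: 01100010
0xxxxxxx -> Class A (1-126)
Class A, default mask 255.0.0.0 (/8)


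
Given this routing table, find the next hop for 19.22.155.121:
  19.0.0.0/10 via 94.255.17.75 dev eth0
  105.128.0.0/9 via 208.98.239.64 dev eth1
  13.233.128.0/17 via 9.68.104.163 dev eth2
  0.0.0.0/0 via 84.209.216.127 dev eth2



Longest prefix match for 19.22.155.121:
  /10 19.0.0.0: MATCH
  /9 105.128.0.0: no
  /17 13.233.128.0: no
  /0 0.0.0.0: MATCH
Selected: next-hop 94.255.17.75 via eth0 (matched /10)


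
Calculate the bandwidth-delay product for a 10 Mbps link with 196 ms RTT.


BDP = bandwidth * RTT
= 10 Mbps * 196 ms
= 10 * 1e6 * 196 / 1000 bits
= 1960000 bits
= 245000 bytes
= 239.2578 KB
BDP = 1960000 bits (245000 bytes)


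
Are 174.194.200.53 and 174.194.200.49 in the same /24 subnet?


Mask: 255.255.255.0
174.194.200.53 AND mask = 174.194.200.0
174.194.200.49 AND mask = 174.194.200.0
Yes, same subnet (174.194.200.0)


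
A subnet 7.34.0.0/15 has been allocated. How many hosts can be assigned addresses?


Host bits = 32 - 15 = 17
Total addresses = 2^17 = 131072
Usable = total - 2 (network and broadcast)
Usable hosts: 131070


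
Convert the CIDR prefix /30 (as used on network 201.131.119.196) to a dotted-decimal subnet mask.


/30 means 30 network bits, 2 host bits
Binary: 11111111111111111111111111111100
Mask: 255.255.255.252


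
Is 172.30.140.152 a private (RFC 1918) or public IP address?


RFC 1918 private ranges:
  10.0.0.0/8 (10.0.0.0 - 10.255.255.255)
  172.16.0.0/12 (172.16.0.0 - 172.31.255.255)
  192.168.0.0/16 (192.168.0.0 - 192.168.255.255)
Private (in 172.16.0.0/12)


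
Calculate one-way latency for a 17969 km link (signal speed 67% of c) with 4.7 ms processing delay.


Speed = 0.67 * 3e5 km/s = 201000 km/s
Propagation delay = 17969 / 201000 = 0.0894 s = 89.398 ms
Processing delay = 4.7 ms
Total one-way latency = 94.098 ms


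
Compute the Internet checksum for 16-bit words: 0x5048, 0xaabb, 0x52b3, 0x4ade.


Sum all words (with carry folding):
+ 0x5048 = 0x5048
+ 0xaabb = 0xfb03
+ 0x52b3 = 0x4db7
+ 0x4ade = 0x9895
One's complement: ~0x9895
Checksum = 0x676a


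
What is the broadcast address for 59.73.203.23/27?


Network: 59.73.203.0/27
Host bits = 5
Set all host bits to 1:
Broadcast: 59.73.203.31


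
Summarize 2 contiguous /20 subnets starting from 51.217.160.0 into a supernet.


Original prefix: /20
Number of subnets: 2 = 2^1
New prefix = 20 - 1 = 19
Supernet: 51.217.160.0/19


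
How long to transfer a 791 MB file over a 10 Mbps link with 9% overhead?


Effective throughput = 10 * (1 - 9/100) = 9.1 Mbps
File size in Mb = 791 * 8 = 6328 Mb
Time = 6328 / 9.1
Time = 695.3846 seconds


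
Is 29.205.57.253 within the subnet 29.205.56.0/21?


Subnet network: 29.205.56.0
Test IP AND mask: 29.205.56.0
Yes, 29.205.57.253 is in 29.205.56.0/21


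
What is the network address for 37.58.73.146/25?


IP:   00100101.00111010.01001001.10010010
Mask: 11111111.11111111.11111111.10000000
AND operation:
Net:  00100101.00111010.01001001.10000000
Network: 37.58.73.128/25


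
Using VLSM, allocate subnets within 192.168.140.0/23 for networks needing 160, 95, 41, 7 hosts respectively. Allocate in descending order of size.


160 hosts -> /24 (254 usable): 192.168.140.0/24
95 hosts -> /25 (126 usable): 192.168.141.0/25
41 hosts -> /26 (62 usable): 192.168.141.128/26
7 hosts -> /28 (14 usable): 192.168.141.192/28
Allocation: 192.168.140.0/24 (160 hosts, 254 usable); 192.168.141.0/25 (95 hosts, 126 usable); 192.168.141.128/26 (41 hosts, 62 usable); 192.168.141.192/28 (7 hosts, 14 usable)


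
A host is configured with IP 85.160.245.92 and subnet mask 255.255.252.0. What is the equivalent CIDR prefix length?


Binary: 11111111.11111111.11111100.00000000
Count leading 1s
Prefix: /22


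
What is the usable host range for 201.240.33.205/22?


Network: 201.240.32.0
Broadcast: 201.240.35.255
First usable = network + 1
Last usable = broadcast - 1
Range: 201.240.32.1 to 201.240.35.254


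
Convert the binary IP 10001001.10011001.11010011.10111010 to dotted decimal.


10001001 = 137
10011001 = 153
11010011 = 211
10111010 = 186
IP: 137.153.211.186


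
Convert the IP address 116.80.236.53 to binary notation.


116 = 01110100
80 = 01010000
236 = 11101100
53 = 00110101
Binary: 01110100.01010000.11101100.00110101


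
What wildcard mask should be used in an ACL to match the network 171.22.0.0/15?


Subnet mask: 255.254.0.0
Wildcard = 255.255.255.255 - subnet mask
255 - 255 = 0
255 - 254 = 1
255 - 0 = 255
255 - 0 = 255
Wildcard: 0.1.255.255


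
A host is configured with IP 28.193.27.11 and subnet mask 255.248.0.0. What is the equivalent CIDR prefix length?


Binary: 11111111.11111000.00000000.00000000
Count leading 1s
Prefix: /13


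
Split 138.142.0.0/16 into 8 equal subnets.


New prefix = 16 + 3 = 19
Each subnet has 8192 addresses
  138.142.0.0/19
  138.142.32.0/19
  138.142.64.0/19
  138.142.96.0/19
  138.142.128.0/19
  138.142.160.0/19
  138.142.192.0/19
  138.142.224.0/19
Subnets: 138.142.0.0/19, 138.142.32.0/19, 138.142.64.0/19, 138.142.96.0/19, 138.142.128.0/19, 138.142.160.0/19, 138.142.192.0/19, 138.142.224.0/19


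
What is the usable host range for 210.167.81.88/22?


Network: 210.167.80.0
Broadcast: 210.167.83.255
First usable = network + 1
Last usable = broadcast - 1
Range: 210.167.80.1 to 210.167.83.254


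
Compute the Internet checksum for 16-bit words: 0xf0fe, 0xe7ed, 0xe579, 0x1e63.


Sum all words (with carry folding):
+ 0xf0fe = 0xf0fe
+ 0xe7ed = 0xd8ec
+ 0xe579 = 0xbe66
+ 0x1e63 = 0xdcc9
One's complement: ~0xdcc9
Checksum = 0x2336


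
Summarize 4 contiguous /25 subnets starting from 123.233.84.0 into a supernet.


Original prefix: /25
Number of subnets: 4 = 2^2
New prefix = 25 - 2 = 23
Supernet: 123.233.84.0/23


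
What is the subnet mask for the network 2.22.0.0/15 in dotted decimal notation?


/15 means 15 network bits, 17 host bits
Binary: 11111111111111100000000000000000
Mask: 255.254.0.0


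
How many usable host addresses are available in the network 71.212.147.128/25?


Host bits = 32 - 25 = 7
Total addresses = 2^7 = 128
Usable = total - 2 (network and broadcast)
Usable hosts: 126


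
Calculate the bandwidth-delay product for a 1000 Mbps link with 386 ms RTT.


BDP = bandwidth * RTT
= 1000 Mbps * 386 ms
= 1000 * 1e6 * 386 / 1000 bits
= 386000000 bits
= 48250000 bytes
= 47119.1406 KB
BDP = 386000000 bits (48250000 bytes)


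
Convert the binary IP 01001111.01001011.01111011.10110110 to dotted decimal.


01001111 = 79
01001011 = 75
01111011 = 123
10110110 = 182
IP: 79.75.123.182


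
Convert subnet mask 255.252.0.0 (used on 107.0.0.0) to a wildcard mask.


Subnet mask: 255.252.0.0
Wildcard = 255.255.255.255 - subnet mask
255 - 255 = 0
255 - 252 = 3
255 - 0 = 255
255 - 0 = 255
Wildcard: 0.3.255.255


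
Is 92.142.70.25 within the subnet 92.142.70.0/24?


Subnet network: 92.142.70.0
Test IP AND mask: 92.142.70.0
Yes, 92.142.70.25 is in 92.142.70.0/24


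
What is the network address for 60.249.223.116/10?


IP:   00111100.11111001.11011111.01110100
Mask: 11111111.11000000.00000000.00000000
AND operation:
Net:  00111100.11000000.00000000.00000000
Network: 60.192.0.0/10


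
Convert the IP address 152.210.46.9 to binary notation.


152 = 10011000
210 = 11010010
46 = 00101110
9 = 00001001
Binary: 10011000.11010010.00101110.00001001


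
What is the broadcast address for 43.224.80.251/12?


Network: 43.224.0.0/12
Host bits = 20
Set all host bits to 1:
Broadcast: 43.239.255.255


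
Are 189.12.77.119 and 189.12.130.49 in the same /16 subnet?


Mask: 255.255.0.0
189.12.77.119 AND mask = 189.12.0.0
189.12.130.49 AND mask = 189.12.0.0
Yes, same subnet (189.12.0.0)


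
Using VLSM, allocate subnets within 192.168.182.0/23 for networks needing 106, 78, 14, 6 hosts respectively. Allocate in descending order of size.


106 hosts -> /25 (126 usable): 192.168.182.0/25
78 hosts -> /25 (126 usable): 192.168.182.128/25
14 hosts -> /28 (14 usable): 192.168.183.0/28
6 hosts -> /29 (6 usable): 192.168.183.16/29
Allocation: 192.168.182.0/25 (106 hosts, 126 usable); 192.168.182.128/25 (78 hosts, 126 usable); 192.168.183.0/28 (14 hosts, 14 usable); 192.168.183.16/29 (6 hosts, 6 usable)


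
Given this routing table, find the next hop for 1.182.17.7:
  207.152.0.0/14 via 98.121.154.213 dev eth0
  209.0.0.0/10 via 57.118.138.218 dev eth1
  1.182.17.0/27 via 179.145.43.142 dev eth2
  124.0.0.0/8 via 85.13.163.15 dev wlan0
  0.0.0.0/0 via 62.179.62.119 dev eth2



Longest prefix match for 1.182.17.7:
  /14 207.152.0.0: no
  /10 209.0.0.0: no
  /27 1.182.17.0: MATCH
  /8 124.0.0.0: no
  /0 0.0.0.0: MATCH
Selected: next-hop 179.145.43.142 via eth2 (matched /27)


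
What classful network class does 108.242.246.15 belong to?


First octet: 108
Binary: 01101100
0xxxxxxx -> Class A (1-126)
Class A, default mask 255.0.0.0 (/8)


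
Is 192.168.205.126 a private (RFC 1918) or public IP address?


RFC 1918 private ranges:
  10.0.0.0/8 (10.0.0.0 - 10.255.255.255)
  172.16.0.0/12 (172.16.0.0 - 172.31.255.255)
  192.168.0.0/16 (192.168.0.0 - 192.168.255.255)
Private (in 192.168.0.0/16)


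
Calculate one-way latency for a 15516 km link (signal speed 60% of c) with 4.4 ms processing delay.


Speed = 0.6 * 3e5 km/s = 180000 km/s
Propagation delay = 15516 / 180000 = 0.0862 s = 86.2 ms
Processing delay = 4.4 ms
Total one-way latency = 90.6 ms


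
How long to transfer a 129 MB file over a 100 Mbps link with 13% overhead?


Effective throughput = 100 * (1 - 13/100) = 87 Mbps
File size in Mb = 129 * 8 = 1032 Mb
Time = 1032 / 87
Time = 11.8621 seconds


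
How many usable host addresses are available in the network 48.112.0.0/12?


Host bits = 32 - 12 = 20
Total addresses = 2^20 = 1048576
Usable = total - 2 (network and broadcast)
Usable hosts: 1048574


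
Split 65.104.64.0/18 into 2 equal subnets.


New prefix = 18 + 1 = 19
Each subnet has 8192 addresses
  65.104.64.0/19
  65.104.96.0/19
Subnets: 65.104.64.0/19, 65.104.96.0/19


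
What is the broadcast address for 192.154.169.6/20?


Network: 192.154.160.0/20
Host bits = 12
Set all host bits to 1:
Broadcast: 192.154.175.255


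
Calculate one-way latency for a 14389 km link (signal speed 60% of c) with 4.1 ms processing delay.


Speed = 0.6 * 3e5 km/s = 180000 km/s
Propagation delay = 14389 / 180000 = 0.0799 s = 79.9389 ms
Processing delay = 4.1 ms
Total one-way latency = 84.0389 ms


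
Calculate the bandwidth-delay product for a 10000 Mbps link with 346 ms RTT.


BDP = bandwidth * RTT
= 10000 Mbps * 346 ms
= 10000 * 1e6 * 346 / 1000 bits
= 3460000000 bits
= 432500000 bytes
= 422363.2812 KB
BDP = 3460000000 bits (432500000 bytes)


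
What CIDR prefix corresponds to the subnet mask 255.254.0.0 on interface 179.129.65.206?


Binary: 11111111.11111110.00000000.00000000
Count leading 1s
Prefix: /15


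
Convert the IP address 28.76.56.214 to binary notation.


28 = 00011100
76 = 01001100
56 = 00111000
214 = 11010110
Binary: 00011100.01001100.00111000.11010110


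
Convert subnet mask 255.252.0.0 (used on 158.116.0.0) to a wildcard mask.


Subnet mask: 255.252.0.0
Wildcard = 255.255.255.255 - subnet mask
255 - 255 = 0
255 - 252 = 3
255 - 0 = 255
255 - 0 = 255
Wildcard: 0.3.255.255


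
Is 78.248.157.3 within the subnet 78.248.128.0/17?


Subnet network: 78.248.128.0
Test IP AND mask: 78.248.128.0
Yes, 78.248.157.3 is in 78.248.128.0/17


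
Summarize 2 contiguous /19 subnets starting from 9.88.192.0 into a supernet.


Original prefix: /19
Number of subnets: 2 = 2^1
New prefix = 19 - 1 = 18
Supernet: 9.88.192.0/18


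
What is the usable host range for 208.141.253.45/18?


Network: 208.141.192.0
Broadcast: 208.141.255.255
First usable = network + 1
Last usable = broadcast - 1
Range: 208.141.192.1 to 208.141.255.254


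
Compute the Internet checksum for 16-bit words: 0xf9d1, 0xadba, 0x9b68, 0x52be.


Sum all words (with carry folding):
+ 0xf9d1 = 0xf9d1
+ 0xadba = 0xa78c
+ 0x9b68 = 0x42f5
+ 0x52be = 0x95b3
One's complement: ~0x95b3
Checksum = 0x6a4c


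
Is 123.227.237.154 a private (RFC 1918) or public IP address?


RFC 1918 private ranges:
  10.0.0.0/8 (10.0.0.0 - 10.255.255.255)
  172.16.0.0/12 (172.16.0.0 - 172.31.255.255)
  192.168.0.0/16 (192.168.0.0 - 192.168.255.255)
Public (not in any RFC 1918 range)


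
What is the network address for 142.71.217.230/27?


IP:   10001110.01000111.11011001.11100110
Mask: 11111111.11111111.11111111.11100000
AND operation:
Net:  10001110.01000111.11011001.11100000
Network: 142.71.217.224/27


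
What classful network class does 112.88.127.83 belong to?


First octet: 112
Binary: 01110000
0xxxxxxx -> Class A (1-126)
Class A, default mask 255.0.0.0 (/8)


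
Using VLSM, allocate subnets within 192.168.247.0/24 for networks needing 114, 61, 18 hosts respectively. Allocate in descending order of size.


114 hosts -> /25 (126 usable): 192.168.247.0/25
61 hosts -> /26 (62 usable): 192.168.247.128/26
18 hosts -> /27 (30 usable): 192.168.247.192/27
Allocation: 192.168.247.0/25 (114 hosts, 126 usable); 192.168.247.128/26 (61 hosts, 62 usable); 192.168.247.192/27 (18 hosts, 30 usable)


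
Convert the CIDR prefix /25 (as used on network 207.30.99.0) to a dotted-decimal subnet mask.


/25 means 25 network bits, 7 host bits
Binary: 11111111111111111111111110000000
Mask: 255.255.255.128


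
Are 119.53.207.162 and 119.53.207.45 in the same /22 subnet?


Mask: 255.255.252.0
119.53.207.162 AND mask = 119.53.204.0
119.53.207.45 AND mask = 119.53.204.0
Yes, same subnet (119.53.204.0)


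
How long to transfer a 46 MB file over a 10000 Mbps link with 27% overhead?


Effective throughput = 10000 * (1 - 27/100) = 7300 Mbps
File size in Mb = 46 * 8 = 368 Mb
Time = 368 / 7300
Time = 0.0504 seconds


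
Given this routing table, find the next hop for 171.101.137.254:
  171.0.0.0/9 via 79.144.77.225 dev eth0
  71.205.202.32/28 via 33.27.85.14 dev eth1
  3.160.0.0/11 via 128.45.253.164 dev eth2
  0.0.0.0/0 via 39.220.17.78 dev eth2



Longest prefix match for 171.101.137.254:
  /9 171.0.0.0: MATCH
  /28 71.205.202.32: no
  /11 3.160.0.0: no
  /0 0.0.0.0: MATCH
Selected: next-hop 79.144.77.225 via eth0 (matched /9)


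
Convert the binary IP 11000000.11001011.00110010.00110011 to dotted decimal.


11000000 = 192
11001011 = 203
00110010 = 50
00110011 = 51
IP: 192.203.50.51


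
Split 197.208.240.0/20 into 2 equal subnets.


New prefix = 20 + 1 = 21
Each subnet has 2048 addresses
  197.208.240.0/21
  197.208.248.0/21
Subnets: 197.208.240.0/21, 197.208.248.0/21


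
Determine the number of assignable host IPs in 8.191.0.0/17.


Host bits = 32 - 17 = 15
Total addresses = 2^15 = 32768
Usable = total - 2 (network and broadcast)
Usable hosts: 32766


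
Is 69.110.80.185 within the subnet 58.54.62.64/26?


Subnet network: 58.54.62.64
Test IP AND mask: 69.110.80.128
No, 69.110.80.185 is not in 58.54.62.64/26


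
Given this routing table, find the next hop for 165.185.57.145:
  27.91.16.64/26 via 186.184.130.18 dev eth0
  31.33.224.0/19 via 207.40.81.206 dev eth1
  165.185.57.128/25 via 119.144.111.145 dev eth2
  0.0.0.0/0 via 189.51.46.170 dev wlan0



Longest prefix match for 165.185.57.145:
  /26 27.91.16.64: no
  /19 31.33.224.0: no
  /25 165.185.57.128: MATCH
  /0 0.0.0.0: MATCH
Selected: next-hop 119.144.111.145 via eth2 (matched /25)


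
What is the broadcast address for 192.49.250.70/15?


Network: 192.48.0.0/15
Host bits = 17
Set all host bits to 1:
Broadcast: 192.49.255.255


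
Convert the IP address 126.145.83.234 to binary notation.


126 = 01111110
145 = 10010001
83 = 01010011
234 = 11101010
Binary: 01111110.10010001.01010011.11101010


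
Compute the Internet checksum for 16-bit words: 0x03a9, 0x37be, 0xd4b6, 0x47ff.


Sum all words (with carry folding):
+ 0x03a9 = 0x03a9
+ 0x37be = 0x3b67
+ 0xd4b6 = 0x101e
+ 0x47ff = 0x581d
One's complement: ~0x581d
Checksum = 0xa7e2


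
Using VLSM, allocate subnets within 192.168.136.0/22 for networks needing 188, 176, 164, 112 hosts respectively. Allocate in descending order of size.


188 hosts -> /24 (254 usable): 192.168.136.0/24
176 hosts -> /24 (254 usable): 192.168.137.0/24
164 hosts -> /24 (254 usable): 192.168.138.0/24
112 hosts -> /25 (126 usable): 192.168.139.0/25
Allocation: 192.168.136.0/24 (188 hosts, 254 usable); 192.168.137.0/24 (176 hosts, 254 usable); 192.168.138.0/24 (164 hosts, 254 usable); 192.168.139.0/25 (112 hosts, 126 usable)


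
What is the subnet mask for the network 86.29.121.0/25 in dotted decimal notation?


/25 means 25 network bits, 7 host bits
Binary: 11111111111111111111111110000000
Mask: 255.255.255.128


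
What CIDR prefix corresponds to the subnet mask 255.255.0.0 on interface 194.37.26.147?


Binary: 11111111.11111111.00000000.00000000
Count leading 1s
Prefix: /16


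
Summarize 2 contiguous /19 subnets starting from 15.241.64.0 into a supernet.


Original prefix: /19
Number of subnets: 2 = 2^1
New prefix = 19 - 1 = 18
Supernet: 15.241.64.0/18


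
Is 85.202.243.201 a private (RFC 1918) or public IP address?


RFC 1918 private ranges:
  10.0.0.0/8 (10.0.0.0 - 10.255.255.255)
  172.16.0.0/12 (172.16.0.0 - 172.31.255.255)
  192.168.0.0/16 (192.168.0.0 - 192.168.255.255)
Public (not in any RFC 1918 range)


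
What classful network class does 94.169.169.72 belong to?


First octet: 94
Binary: 01011110
0xxxxxxx -> Class A (1-126)
Class A, default mask 255.0.0.0 (/8)


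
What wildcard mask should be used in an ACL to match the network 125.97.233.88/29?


Subnet mask: 255.255.255.248
Wildcard = 255.255.255.255 - subnet mask
255 - 255 = 0
255 - 255 = 0
255 - 255 = 0
255 - 248 = 7
Wildcard: 0.0.0.7


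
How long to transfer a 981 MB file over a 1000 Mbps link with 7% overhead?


Effective throughput = 1000 * (1 - 7/100) = 930.0 Mbps
File size in Mb = 981 * 8 = 7848 Mb
Time = 7848 / 930.0
Time = 8.4387 seconds


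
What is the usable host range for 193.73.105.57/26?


Network: 193.73.105.0
Broadcast: 193.73.105.63
First usable = network + 1
Last usable = broadcast - 1
Range: 193.73.105.1 to 193.73.105.62


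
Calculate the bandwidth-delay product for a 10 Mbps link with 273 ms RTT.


BDP = bandwidth * RTT
= 10 Mbps * 273 ms
= 10 * 1e6 * 273 / 1000 bits
= 2730000 bits
= 341250 bytes
= 333.252 KB
BDP = 2730000 bits (341250 bytes)


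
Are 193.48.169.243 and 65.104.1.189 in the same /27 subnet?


Mask: 255.255.255.224
193.48.169.243 AND mask = 193.48.169.224
65.104.1.189 AND mask = 65.104.1.160
No, different subnets (193.48.169.224 vs 65.104.1.160)


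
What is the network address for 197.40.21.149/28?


IP:   11000101.00101000.00010101.10010101
Mask: 11111111.11111111.11111111.11110000
AND operation:
Net:  11000101.00101000.00010101.10010000
Network: 197.40.21.144/28


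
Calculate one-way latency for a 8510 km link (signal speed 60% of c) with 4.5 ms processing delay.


Speed = 0.6 * 3e5 km/s = 180000 km/s
Propagation delay = 8510 / 180000 = 0.0473 s = 47.2778 ms
Processing delay = 4.5 ms
Total one-way latency = 51.7778 ms


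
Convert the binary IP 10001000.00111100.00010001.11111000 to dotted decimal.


10001000 = 136
00111100 = 60
00010001 = 17
11111000 = 248
IP: 136.60.17.248


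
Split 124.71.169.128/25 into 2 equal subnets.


New prefix = 25 + 1 = 26
Each subnet has 64 addresses
  124.71.169.128/26
  124.71.169.192/26
Subnets: 124.71.169.128/26, 124.71.169.192/26


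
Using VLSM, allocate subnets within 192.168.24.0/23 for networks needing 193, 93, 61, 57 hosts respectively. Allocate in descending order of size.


193 hosts -> /24 (254 usable): 192.168.24.0/24
93 hosts -> /25 (126 usable): 192.168.25.0/25
61 hosts -> /26 (62 usable): 192.168.25.128/26
57 hosts -> /26 (62 usable): 192.168.25.192/26
Allocation: 192.168.24.0/24 (193 hosts, 254 usable); 192.168.25.0/25 (93 hosts, 126 usable); 192.168.25.128/26 (61 hosts, 62 usable); 192.168.25.192/26 (57 hosts, 62 usable)


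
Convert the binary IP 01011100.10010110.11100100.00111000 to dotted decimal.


01011100 = 92
10010110 = 150
11100100 = 228
00111000 = 56
IP: 92.150.228.56


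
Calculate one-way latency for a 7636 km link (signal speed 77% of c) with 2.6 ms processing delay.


Speed = 0.77 * 3e5 km/s = 231000 km/s
Propagation delay = 7636 / 231000 = 0.0331 s = 33.0563 ms
Processing delay = 2.6 ms
Total one-way latency = 35.6563 ms


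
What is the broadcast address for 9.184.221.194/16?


Network: 9.184.0.0/16
Host bits = 16
Set all host bits to 1:
Broadcast: 9.184.255.255


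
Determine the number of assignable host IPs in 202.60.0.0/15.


Host bits = 32 - 15 = 17
Total addresses = 2^17 = 131072
Usable = total - 2 (network and broadcast)
Usable hosts: 131070


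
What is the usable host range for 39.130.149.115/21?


Network: 39.130.144.0
Broadcast: 39.130.151.255
First usable = network + 1
Last usable = broadcast - 1
Range: 39.130.144.1 to 39.130.151.254


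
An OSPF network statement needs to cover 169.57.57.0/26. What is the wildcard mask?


Subnet mask: 255.255.255.192
Wildcard = 255.255.255.255 - subnet mask
255 - 255 = 0
255 - 255 = 0
255 - 255 = 0
255 - 192 = 63
Wildcard: 0.0.0.63


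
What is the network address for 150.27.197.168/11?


IP:   10010110.00011011.11000101.10101000
Mask: 11111111.11100000.00000000.00000000
AND operation:
Net:  10010110.00000000.00000000.00000000
Network: 150.0.0.0/11


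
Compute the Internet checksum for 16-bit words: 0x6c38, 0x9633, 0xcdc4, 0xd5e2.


Sum all words (with carry folding):
+ 0x6c38 = 0x6c38
+ 0x9633 = 0x026c
+ 0xcdc4 = 0xd030
+ 0xd5e2 = 0xa613
One's complement: ~0xa613
Checksum = 0x59ec


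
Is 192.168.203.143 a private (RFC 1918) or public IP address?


RFC 1918 private ranges:
  10.0.0.0/8 (10.0.0.0 - 10.255.255.255)
  172.16.0.0/12 (172.16.0.0 - 172.31.255.255)
  192.168.0.0/16 (192.168.0.0 - 192.168.255.255)
Private (in 192.168.0.0/16)


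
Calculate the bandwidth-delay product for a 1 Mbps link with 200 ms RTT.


BDP = bandwidth * RTT
= 1 Mbps * 200 ms
= 1 * 1e6 * 200 / 1000 bits
= 200000 bits
= 25000 bytes
= 24.4141 KB
BDP = 200000 bits (25000 bytes)


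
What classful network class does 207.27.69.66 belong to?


First octet: 207
Binary: 11001111
110xxxxx -> Class C (192-223)
Class C, default mask 255.255.255.0 (/24)


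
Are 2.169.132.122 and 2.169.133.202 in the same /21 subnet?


Mask: 255.255.248.0
2.169.132.122 AND mask = 2.169.128.0
2.169.133.202 AND mask = 2.169.128.0
Yes, same subnet (2.169.128.0)


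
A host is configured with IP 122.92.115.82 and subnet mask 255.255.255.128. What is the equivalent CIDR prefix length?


Binary: 11111111.11111111.11111111.10000000
Count leading 1s
Prefix: /25


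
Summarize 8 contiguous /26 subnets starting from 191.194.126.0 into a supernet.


Original prefix: /26
Number of subnets: 8 = 2^3
New prefix = 26 - 3 = 23
Supernet: 191.194.126.0/23


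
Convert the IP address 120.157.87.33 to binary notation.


120 = 01111000
157 = 10011101
87 = 01010111
33 = 00100001
Binary: 01111000.10011101.01010111.00100001


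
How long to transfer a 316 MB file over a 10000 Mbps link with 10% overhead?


Effective throughput = 10000 * (1 - 10/100) = 9000 Mbps
File size in Mb = 316 * 8 = 2528 Mb
Time = 2528 / 9000
Time = 0.2809 seconds


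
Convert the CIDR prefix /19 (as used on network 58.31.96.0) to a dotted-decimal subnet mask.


/19 means 19 network bits, 13 host bits
Binary: 11111111111111111110000000000000
Mask: 255.255.224.0


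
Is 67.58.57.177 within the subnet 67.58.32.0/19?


Subnet network: 67.58.32.0
Test IP AND mask: 67.58.32.0
Yes, 67.58.57.177 is in 67.58.32.0/19


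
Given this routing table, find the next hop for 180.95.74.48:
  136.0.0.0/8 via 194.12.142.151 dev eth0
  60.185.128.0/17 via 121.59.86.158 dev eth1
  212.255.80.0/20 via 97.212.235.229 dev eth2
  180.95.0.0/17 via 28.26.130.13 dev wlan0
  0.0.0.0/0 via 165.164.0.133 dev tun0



Longest prefix match for 180.95.74.48:
  /8 136.0.0.0: no
  /17 60.185.128.0: no
  /20 212.255.80.0: no
  /17 180.95.0.0: MATCH
  /0 0.0.0.0: MATCH
Selected: next-hop 28.26.130.13 via wlan0 (matched /17)


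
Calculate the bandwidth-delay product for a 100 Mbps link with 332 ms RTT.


BDP = bandwidth * RTT
= 100 Mbps * 332 ms
= 100 * 1e6 * 332 / 1000 bits
= 33200000 bits
= 4150000 bytes
= 4052.7344 KB
BDP = 33200000 bits (4150000 bytes)


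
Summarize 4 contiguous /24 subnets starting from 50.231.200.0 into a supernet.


Original prefix: /24
Number of subnets: 4 = 2^2
New prefix = 24 - 2 = 22
Supernet: 50.231.200.0/22


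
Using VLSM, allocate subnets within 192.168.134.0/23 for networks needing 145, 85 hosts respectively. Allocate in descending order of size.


145 hosts -> /24 (254 usable): 192.168.134.0/24
85 hosts -> /25 (126 usable): 192.168.135.0/25
Allocation: 192.168.134.0/24 (145 hosts, 254 usable); 192.168.135.0/25 (85 hosts, 126 usable)


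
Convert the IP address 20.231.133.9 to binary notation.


20 = 00010100
231 = 11100111
133 = 10000101
9 = 00001001
Binary: 00010100.11100111.10000101.00001001


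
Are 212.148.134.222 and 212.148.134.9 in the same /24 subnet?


Mask: 255.255.255.0
212.148.134.222 AND mask = 212.148.134.0
212.148.134.9 AND mask = 212.148.134.0
Yes, same subnet (212.148.134.0)


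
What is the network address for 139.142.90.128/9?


IP:   10001011.10001110.01011010.10000000
Mask: 11111111.10000000.00000000.00000000
AND operation:
Net:  10001011.10000000.00000000.00000000
Network: 139.128.0.0/9


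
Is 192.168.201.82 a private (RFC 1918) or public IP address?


RFC 1918 private ranges:
  10.0.0.0/8 (10.0.0.0 - 10.255.255.255)
  172.16.0.0/12 (172.16.0.0 - 172.31.255.255)
  192.168.0.0/16 (192.168.0.0 - 192.168.255.255)
Private (in 192.168.0.0/16)


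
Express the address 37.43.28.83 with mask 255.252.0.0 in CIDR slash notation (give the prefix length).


Binary: 11111111.11111100.00000000.00000000
Count leading 1s
Prefix: /14


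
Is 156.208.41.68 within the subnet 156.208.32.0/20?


Subnet network: 156.208.32.0
Test IP AND mask: 156.208.32.0
Yes, 156.208.41.68 is in 156.208.32.0/20


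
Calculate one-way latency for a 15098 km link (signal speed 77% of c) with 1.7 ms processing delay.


Speed = 0.77 * 3e5 km/s = 231000 km/s
Propagation delay = 15098 / 231000 = 0.0654 s = 65.3593 ms
Processing delay = 1.7 ms
Total one-way latency = 67.0593 ms


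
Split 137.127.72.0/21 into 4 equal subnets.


New prefix = 21 + 2 = 23
Each subnet has 512 addresses
  137.127.72.0/23
  137.127.74.0/23
  137.127.76.0/23
  137.127.78.0/23
Subnets: 137.127.72.0/23, 137.127.74.0/23, 137.127.76.0/23, 137.127.78.0/23


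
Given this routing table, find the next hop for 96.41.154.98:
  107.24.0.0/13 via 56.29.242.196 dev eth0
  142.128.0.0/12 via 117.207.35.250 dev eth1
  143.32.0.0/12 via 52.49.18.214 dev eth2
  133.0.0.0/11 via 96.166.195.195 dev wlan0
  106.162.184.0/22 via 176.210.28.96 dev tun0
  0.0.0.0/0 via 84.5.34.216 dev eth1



Longest prefix match for 96.41.154.98:
  /13 107.24.0.0: no
  /12 142.128.0.0: no
  /12 143.32.0.0: no
  /11 133.0.0.0: no
  /22 106.162.184.0: no
  /0 0.0.0.0: MATCH
Selected: next-hop 84.5.34.216 via eth1 (matched /0)


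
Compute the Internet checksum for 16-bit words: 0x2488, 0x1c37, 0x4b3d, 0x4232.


Sum all words (with carry folding):
+ 0x2488 = 0x2488
+ 0x1c37 = 0x40bf
+ 0x4b3d = 0x8bfc
+ 0x4232 = 0xce2e
One's complement: ~0xce2e
Checksum = 0x31d1


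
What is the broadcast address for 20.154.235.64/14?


Network: 20.152.0.0/14
Host bits = 18
Set all host bits to 1:
Broadcast: 20.155.255.255


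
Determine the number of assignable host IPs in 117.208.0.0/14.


Host bits = 32 - 14 = 18
Total addresses = 2^18 = 262144
Usable = total - 2 (network and broadcast)
Usable hosts: 262142


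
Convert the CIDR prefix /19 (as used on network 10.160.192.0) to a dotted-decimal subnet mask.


/19 means 19 network bits, 13 host bits
Binary: 11111111111111111110000000000000
Mask: 255.255.224.0


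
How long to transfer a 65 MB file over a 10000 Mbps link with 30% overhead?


Effective throughput = 10000 * (1 - 30/100) = 7000 Mbps
File size in Mb = 65 * 8 = 520 Mb
Time = 520 / 7000
Time = 0.0743 seconds


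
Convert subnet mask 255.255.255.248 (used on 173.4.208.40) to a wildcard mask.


Subnet mask: 255.255.255.248
Wildcard = 255.255.255.255 - subnet mask
255 - 255 = 0
255 - 255 = 0
255 - 255 = 0
255 - 248 = 7
Wildcard: 0.0.0.7


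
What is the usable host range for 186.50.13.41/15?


Network: 186.50.0.0
Broadcast: 186.51.255.255
First usable = network + 1
Last usable = broadcast - 1
Range: 186.50.0.1 to 186.51.255.254


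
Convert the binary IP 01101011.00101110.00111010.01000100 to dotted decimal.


01101011 = 107
00101110 = 46
00111010 = 58
01000100 = 68
IP: 107.46.58.68


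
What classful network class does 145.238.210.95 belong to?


First octet: 145
Binary: 10010001
10xxxxxx -> Class B (128-191)
Class B, default mask 255.255.0.0 (/16)


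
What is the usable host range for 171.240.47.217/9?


Network: 171.128.0.0
Broadcast: 171.255.255.255
First usable = network + 1
Last usable = broadcast - 1
Range: 171.128.0.1 to 171.255.255.254


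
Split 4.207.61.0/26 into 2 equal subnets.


New prefix = 26 + 1 = 27
Each subnet has 32 addresses
  4.207.61.0/27
  4.207.61.32/27
Subnets: 4.207.61.0/27, 4.207.61.32/27
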